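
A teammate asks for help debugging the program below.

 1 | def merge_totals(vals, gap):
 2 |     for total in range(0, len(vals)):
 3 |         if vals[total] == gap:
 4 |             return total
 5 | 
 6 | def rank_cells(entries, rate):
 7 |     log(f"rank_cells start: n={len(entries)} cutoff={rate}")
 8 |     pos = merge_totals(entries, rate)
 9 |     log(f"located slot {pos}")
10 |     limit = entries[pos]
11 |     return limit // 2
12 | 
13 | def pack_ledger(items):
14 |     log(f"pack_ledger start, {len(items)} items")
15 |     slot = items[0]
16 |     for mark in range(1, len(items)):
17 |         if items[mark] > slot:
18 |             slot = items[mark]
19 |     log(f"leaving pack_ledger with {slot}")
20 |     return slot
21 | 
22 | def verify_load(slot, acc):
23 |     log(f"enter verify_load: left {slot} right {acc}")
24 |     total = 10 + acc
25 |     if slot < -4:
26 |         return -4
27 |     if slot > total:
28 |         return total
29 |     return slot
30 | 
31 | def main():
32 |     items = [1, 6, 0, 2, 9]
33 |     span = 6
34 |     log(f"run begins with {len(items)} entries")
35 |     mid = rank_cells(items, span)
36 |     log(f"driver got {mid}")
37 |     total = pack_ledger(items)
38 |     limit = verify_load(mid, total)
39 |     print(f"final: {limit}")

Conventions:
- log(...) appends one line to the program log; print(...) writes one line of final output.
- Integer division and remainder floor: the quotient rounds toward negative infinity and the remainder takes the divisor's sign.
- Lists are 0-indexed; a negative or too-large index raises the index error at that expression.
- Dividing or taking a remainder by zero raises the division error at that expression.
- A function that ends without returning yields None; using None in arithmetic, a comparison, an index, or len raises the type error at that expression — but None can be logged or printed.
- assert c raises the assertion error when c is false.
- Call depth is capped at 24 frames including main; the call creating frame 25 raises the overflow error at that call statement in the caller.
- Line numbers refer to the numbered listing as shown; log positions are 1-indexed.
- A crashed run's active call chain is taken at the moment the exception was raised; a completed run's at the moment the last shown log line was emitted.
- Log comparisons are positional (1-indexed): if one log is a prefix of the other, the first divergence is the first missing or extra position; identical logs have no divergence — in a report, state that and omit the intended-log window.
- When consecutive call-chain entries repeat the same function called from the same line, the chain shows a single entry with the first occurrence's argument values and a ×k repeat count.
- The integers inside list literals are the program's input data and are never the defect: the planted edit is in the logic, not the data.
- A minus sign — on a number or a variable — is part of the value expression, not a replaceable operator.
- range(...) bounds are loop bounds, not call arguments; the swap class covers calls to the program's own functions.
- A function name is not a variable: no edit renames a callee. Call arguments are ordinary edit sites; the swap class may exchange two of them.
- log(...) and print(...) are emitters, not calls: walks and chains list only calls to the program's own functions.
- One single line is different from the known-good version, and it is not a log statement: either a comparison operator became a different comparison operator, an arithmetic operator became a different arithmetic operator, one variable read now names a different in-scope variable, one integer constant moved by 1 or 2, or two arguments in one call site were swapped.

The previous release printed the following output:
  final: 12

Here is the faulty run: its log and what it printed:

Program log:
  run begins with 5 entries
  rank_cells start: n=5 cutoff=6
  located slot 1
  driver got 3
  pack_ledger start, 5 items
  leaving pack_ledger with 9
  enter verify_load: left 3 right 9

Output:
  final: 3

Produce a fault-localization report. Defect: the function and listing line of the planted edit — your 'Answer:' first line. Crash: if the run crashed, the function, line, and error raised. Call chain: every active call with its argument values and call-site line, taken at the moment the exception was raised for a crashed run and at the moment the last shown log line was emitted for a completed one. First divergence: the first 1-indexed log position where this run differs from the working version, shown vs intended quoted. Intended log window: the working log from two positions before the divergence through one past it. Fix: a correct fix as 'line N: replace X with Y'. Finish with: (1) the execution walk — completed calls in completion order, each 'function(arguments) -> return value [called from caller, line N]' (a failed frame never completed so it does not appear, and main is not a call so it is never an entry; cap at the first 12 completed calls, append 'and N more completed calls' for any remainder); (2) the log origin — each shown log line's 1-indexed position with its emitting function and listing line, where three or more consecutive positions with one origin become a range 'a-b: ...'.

Answer: the defect is in rank_cells at line 11.
Key fact: Log line 4 is where behavior first shows: 'driver got 3' appears instead of 'driver got 12'.
Call chain: main -> verify_load(3, 9) (called at line 38).
First divergence: at position 4 the run shows 'driver got 3' where the working version logs 'driver got 12'.
Intended log window:
  2: rank_cells start: n=5 cutoff=6
  3: located slot 1
  4: driver got 12
  5: pack_ledger start, 5 items
Execution walk:
  merge_totals([1, 6, 0, 2, 9], 6) -> 1  [called from rank_cells, line 8]
  rank_cells([1, 6, 0, 2, 9], 6) -> 3  [called from main, line 35]
  pack_ledger([1, 6, 0, 2, 9]) -> 9  [called from main, line 37]
  verify_load(3, 9) -> 3  [called from main, line 38]
Log line origins:
  1: emitted by main (line 34)
  2: emitted by rank_cells (line 7)
  3: emitted by rank_cells (line 9)
  4: emitted by main (line 36)
  5: emitted by pack_ledger (line 14)
  6: emitted by pack_ledger (line 19)
  7: emitted by verify_load (line 23)
A correct fix: line 11: replace `//` with `*`.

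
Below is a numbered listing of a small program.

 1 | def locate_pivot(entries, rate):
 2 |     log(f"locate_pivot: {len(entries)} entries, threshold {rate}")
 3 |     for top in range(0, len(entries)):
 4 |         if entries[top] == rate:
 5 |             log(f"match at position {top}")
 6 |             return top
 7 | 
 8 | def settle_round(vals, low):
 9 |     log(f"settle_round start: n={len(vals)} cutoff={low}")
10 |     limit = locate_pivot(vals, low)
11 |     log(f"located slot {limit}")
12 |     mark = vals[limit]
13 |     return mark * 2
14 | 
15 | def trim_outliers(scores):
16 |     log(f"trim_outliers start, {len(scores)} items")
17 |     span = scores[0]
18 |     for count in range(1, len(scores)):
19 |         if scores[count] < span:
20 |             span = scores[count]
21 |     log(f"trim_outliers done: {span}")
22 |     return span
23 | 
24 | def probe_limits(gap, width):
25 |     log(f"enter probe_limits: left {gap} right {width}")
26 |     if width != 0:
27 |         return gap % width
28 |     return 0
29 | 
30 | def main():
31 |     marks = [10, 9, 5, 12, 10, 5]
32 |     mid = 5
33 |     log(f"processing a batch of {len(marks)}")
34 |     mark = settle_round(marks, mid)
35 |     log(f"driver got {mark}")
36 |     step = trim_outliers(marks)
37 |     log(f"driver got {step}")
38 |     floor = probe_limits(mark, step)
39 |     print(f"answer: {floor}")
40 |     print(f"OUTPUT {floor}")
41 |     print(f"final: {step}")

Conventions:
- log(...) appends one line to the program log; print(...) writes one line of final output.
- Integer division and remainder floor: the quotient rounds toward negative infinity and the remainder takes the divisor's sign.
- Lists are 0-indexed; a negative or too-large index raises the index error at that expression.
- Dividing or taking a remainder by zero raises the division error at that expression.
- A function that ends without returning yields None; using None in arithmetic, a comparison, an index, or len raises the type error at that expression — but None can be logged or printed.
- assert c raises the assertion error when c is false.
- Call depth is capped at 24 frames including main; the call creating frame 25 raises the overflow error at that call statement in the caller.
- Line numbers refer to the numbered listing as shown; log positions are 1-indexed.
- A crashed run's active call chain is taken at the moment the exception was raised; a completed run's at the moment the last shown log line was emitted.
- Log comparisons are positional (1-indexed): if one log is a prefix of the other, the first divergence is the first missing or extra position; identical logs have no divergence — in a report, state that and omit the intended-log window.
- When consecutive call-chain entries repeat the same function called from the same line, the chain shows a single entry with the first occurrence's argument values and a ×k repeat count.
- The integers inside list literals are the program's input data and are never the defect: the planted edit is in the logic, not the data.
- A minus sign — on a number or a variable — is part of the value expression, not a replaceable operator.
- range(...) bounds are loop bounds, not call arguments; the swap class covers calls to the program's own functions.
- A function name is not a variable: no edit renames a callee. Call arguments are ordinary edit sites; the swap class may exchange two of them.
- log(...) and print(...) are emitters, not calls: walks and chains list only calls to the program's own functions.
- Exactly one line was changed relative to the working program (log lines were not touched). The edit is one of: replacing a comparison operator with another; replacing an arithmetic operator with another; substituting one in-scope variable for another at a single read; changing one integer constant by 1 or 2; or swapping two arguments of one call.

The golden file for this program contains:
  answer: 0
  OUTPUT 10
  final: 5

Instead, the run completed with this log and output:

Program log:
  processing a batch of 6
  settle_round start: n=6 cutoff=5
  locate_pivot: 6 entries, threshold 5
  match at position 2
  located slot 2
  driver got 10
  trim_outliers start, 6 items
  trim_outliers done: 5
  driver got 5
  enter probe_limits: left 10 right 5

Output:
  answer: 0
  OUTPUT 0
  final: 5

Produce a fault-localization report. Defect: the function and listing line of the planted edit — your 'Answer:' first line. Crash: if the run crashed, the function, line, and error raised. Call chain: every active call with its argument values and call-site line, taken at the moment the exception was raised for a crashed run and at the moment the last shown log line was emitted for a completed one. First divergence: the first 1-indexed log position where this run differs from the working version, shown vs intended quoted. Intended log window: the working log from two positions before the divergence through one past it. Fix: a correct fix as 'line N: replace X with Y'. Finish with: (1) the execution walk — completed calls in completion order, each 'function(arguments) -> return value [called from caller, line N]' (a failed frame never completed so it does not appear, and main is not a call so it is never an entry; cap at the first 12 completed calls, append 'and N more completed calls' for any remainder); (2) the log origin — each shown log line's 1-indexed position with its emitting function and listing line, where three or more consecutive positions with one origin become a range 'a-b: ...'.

Answer: the defect is in main at line 40.
Key fact: Nothing in the log betrays the bug — only the output does.
Call chain: main -> probe_limits(10, 5) (called at line 38).
First divergence: none (the log streams are identical).
Execution walk:
  locate_pivot([10, 9, 5, 12, 10, 5], 5) -> 2  [called from settle_round, line 10]
  settle_round([10, 9, 5, 12, 10, 5], 5) -> 10  [called from main, line 34]
  trim_outliers([10, 9, 5, 12, 10, 5]) -> 5  [called from main, line 36]
  probe_limits(10, 5) -> 0  [called from main, line 38]
Log origin:
  1 — main, line 33
  2 — settle_round, line 9
  3 — locate_pivot, line 2
  4 — locate_pivot, line 5
  5 — settle_round, line 11
  6 — main, line 35
  7 — trim_outliers, line 16
  8 — trim_outliers, line 21
  9 — main, line 37
  10 — probe_limits, line 25
A correct fix: line 40: replace `floor` with `mark`.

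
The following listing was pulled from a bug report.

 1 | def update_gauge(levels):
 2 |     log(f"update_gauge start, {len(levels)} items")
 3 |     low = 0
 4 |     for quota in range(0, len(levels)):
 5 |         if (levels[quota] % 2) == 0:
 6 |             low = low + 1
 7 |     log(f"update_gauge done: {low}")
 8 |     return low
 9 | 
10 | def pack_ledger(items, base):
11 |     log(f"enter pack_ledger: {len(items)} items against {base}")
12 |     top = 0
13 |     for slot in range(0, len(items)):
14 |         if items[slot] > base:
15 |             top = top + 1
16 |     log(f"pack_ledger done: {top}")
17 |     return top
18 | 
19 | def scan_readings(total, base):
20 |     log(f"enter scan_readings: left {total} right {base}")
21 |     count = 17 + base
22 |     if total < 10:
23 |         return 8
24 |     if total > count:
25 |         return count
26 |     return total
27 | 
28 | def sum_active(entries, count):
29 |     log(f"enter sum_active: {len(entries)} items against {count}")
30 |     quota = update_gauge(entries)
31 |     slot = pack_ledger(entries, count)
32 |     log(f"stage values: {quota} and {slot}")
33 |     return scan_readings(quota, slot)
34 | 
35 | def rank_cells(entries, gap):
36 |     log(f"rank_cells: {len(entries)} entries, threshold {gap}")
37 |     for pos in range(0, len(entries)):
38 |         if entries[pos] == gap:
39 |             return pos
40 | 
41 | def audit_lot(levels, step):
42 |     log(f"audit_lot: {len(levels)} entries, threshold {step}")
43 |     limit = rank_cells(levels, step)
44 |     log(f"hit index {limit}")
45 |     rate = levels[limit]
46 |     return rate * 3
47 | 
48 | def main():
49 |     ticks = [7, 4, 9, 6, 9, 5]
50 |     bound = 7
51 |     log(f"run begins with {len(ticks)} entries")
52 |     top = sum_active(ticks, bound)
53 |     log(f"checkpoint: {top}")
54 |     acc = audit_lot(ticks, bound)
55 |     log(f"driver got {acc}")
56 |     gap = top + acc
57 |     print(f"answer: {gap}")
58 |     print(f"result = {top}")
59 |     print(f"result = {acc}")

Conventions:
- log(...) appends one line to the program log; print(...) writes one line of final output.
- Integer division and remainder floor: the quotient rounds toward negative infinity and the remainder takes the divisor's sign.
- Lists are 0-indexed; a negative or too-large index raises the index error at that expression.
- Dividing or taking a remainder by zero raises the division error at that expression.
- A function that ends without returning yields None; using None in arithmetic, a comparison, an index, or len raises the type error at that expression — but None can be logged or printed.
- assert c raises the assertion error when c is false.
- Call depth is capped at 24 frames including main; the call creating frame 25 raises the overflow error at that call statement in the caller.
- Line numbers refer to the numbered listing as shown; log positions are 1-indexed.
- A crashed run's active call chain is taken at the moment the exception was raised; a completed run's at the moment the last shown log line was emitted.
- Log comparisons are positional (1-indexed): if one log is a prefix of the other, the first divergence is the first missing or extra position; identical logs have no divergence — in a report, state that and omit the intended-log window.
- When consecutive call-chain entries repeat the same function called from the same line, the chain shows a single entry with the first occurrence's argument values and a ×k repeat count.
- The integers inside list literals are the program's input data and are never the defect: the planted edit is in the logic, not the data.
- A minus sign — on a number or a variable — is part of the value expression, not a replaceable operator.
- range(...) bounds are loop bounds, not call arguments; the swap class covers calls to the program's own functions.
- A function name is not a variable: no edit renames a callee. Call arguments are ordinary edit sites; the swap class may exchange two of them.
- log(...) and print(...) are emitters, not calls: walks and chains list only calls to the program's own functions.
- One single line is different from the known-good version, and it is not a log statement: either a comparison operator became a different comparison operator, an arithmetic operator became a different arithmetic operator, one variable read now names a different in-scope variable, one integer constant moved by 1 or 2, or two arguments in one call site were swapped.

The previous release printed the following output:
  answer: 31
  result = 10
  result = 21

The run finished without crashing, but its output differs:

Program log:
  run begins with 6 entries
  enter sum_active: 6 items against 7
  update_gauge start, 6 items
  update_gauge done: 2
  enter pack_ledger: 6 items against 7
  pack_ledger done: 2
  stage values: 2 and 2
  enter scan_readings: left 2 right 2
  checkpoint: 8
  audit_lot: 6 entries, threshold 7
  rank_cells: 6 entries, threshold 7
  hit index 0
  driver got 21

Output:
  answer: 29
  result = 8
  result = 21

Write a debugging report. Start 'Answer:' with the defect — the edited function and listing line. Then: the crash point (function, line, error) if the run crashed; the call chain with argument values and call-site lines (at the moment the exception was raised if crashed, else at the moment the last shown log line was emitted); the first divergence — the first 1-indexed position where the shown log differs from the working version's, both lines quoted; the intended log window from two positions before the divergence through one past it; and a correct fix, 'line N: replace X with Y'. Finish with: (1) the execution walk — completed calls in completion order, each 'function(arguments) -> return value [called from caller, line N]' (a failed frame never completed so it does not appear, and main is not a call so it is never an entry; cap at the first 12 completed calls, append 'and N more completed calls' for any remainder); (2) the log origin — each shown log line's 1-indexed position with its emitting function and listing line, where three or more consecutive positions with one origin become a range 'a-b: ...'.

Answer: the defect is in scan_readings at line 23.
Key observation: The log first diverges at position 9: the faulty run prints 'checkpoint: 8' where the working version prints 'checkpoint: 10'.
Call chain: main.
First divergence: position 9 — the shown line 'checkpoint: 8' should read 'checkpoint: 10'.
Intended log window:
  7: stage values: 2 and 2
  8: enter scan_readings: left 2 right 2
  9: checkpoint: 10
  10: audit_lot: 6 entries, threshold 7
Execution walk:
  update_gauge([7, 4, 9, 6, 9, 5]) -> 2  [called from sum_active, line 30]
  pack_ledger([7, 4, 9, 6, 9, 5], 7) -> 2  [called from sum_active, line 31]
  scan_readings(2, 2) -> 8  [called from sum_active, line 33]
  sum_active([7, 4, 9, 6, 9, 5], 7) -> 8  [called from main, line 52]
  rank_cells([7, 4, 9, 6, 9, 5], 7) -> 0  [called from audit_lot, line 43]
  audit_lot([7, 4, 9, 6, 9, 5], 7) -> 21  [called from main, line 54]
Log line origins:
  1: from main, line 51
  2: from sum_active, line 29
  3: from update_gauge, line 2
  4: from update_gauge, line 7
  5: from pack_ledger, line 11
  6: from pack_ledger, line 16
  7: from sum_active, line 32
  8: from scan_readings, line 20
  9: from main, line 53
  10: from audit_lot, line 42
  11: from rank_cells, line 36
  12: from audit_lot, line 44
  13: from main, line 55
A correct fix: line 23: replace `8` with `10`.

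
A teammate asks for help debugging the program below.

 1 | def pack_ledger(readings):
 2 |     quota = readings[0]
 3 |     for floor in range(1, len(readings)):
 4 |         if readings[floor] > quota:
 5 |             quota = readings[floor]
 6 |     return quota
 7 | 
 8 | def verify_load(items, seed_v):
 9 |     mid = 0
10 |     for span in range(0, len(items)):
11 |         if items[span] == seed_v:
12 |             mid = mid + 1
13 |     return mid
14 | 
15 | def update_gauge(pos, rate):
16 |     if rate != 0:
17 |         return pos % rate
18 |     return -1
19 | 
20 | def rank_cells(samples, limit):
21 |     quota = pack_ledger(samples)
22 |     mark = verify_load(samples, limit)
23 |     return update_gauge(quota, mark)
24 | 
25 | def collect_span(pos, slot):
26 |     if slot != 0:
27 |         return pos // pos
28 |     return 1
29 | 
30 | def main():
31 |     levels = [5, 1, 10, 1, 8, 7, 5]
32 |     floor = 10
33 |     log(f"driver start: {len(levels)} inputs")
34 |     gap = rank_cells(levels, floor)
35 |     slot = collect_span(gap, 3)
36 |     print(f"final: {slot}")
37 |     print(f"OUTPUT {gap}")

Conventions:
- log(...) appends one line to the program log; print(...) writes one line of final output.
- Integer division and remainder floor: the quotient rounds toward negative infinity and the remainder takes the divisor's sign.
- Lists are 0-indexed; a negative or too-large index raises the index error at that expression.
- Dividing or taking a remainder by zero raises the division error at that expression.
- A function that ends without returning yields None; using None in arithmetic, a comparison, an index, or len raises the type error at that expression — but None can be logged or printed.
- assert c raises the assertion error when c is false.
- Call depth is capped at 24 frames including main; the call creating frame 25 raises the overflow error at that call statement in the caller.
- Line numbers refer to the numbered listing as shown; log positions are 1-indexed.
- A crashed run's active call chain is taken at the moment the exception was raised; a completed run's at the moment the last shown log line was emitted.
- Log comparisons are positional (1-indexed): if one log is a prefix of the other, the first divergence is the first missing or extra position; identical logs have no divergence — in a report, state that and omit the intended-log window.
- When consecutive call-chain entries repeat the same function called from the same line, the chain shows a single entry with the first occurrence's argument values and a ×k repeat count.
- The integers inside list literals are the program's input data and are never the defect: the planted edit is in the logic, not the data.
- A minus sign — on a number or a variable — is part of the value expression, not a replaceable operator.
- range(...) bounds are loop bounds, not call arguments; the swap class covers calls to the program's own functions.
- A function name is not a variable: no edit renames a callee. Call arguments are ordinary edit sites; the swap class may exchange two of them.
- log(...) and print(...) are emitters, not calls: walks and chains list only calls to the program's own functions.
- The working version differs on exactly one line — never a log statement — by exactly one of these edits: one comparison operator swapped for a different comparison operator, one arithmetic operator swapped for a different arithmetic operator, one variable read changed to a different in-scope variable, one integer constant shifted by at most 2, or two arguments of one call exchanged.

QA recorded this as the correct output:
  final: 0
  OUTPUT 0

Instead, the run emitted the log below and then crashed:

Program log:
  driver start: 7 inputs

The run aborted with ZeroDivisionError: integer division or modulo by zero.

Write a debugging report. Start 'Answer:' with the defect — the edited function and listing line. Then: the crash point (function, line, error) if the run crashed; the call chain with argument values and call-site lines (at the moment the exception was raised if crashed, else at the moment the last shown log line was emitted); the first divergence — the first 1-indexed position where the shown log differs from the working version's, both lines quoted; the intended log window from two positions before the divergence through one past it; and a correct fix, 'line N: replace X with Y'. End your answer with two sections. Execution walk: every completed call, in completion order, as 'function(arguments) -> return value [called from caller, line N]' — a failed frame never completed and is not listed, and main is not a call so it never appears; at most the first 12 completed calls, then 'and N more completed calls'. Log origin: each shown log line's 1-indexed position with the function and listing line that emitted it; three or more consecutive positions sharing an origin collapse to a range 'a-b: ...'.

Answer: the defect is in collect_span at line 27.
Key observation: Every log line matches the working run — the failure is the only observable divergence.
Crash: collect_span, line 27, ZeroDivisionError.
Call chain: main -> collect_span(0, 3) (called at line 35).
First divergence: none; the two logs match at every position.
Execution walk:
  pack_ledger([5, 1, 10, 1, 8, 7, 5]) -> 10  [called from rank_cells, line 21]
  verify_load([5, 1, 10, 1, 8, 7, 5], 10) -> 1  [called from rank_cells, line 22]
  update_gauge(10, 1) -> 0  [called from rank_cells, line 23]
  rank_cells([5, 1, 10, 1, 8, 7, 5], 10) -> 0  [called from main, line 34]
Log origins:
  1: emitted by main (line 33)
A correct fix: line 27: replace `pos // pos` with `pos // slot`.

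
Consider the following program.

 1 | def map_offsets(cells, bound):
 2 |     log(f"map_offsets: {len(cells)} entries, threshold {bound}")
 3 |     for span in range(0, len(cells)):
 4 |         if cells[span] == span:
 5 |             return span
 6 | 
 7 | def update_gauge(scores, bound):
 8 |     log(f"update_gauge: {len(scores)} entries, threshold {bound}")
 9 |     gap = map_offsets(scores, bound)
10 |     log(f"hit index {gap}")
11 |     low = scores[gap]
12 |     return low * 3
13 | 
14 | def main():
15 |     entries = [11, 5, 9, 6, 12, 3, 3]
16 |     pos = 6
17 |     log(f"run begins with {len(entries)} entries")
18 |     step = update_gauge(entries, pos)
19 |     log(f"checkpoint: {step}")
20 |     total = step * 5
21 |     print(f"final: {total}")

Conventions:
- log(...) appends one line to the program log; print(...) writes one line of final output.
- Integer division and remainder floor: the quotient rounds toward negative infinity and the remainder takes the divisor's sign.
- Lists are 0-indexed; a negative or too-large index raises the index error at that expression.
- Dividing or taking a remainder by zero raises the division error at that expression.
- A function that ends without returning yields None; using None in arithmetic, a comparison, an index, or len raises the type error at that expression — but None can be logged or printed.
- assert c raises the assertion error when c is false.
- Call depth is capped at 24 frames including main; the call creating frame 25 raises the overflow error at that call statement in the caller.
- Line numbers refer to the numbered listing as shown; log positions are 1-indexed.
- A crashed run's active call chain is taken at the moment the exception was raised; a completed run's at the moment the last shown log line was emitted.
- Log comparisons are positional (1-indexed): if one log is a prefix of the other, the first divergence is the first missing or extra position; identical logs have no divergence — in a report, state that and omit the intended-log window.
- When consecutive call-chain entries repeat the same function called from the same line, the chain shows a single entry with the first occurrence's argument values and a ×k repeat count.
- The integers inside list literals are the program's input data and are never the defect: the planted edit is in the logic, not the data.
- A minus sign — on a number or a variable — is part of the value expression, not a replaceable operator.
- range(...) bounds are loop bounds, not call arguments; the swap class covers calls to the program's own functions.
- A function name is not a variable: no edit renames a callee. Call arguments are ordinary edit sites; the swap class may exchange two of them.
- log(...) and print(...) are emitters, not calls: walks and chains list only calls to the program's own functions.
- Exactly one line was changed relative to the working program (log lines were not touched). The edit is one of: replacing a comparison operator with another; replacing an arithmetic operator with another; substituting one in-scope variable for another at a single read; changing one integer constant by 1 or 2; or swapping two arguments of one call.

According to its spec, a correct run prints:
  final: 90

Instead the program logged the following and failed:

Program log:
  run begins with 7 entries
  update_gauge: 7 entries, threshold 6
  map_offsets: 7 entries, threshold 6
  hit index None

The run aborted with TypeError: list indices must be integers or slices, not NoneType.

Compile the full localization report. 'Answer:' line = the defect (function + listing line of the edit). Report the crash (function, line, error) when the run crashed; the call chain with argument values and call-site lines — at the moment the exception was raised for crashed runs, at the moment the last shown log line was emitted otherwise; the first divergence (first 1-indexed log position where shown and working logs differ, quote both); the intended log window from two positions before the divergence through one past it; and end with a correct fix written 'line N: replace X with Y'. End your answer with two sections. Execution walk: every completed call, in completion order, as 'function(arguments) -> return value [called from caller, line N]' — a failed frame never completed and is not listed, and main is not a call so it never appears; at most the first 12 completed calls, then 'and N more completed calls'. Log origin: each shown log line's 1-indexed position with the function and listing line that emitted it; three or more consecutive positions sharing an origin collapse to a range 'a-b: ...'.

Answer: the defect is in map_offsets at line 4.
Core observation: The earliest visible damage is log position 4 — 'hit index None' rather than the intended 'hit index 3'.
Crash: update_gauge, line 11, TypeError.
Call chain: main -> update_gauge([11, 5, 9, 6, 12, 3, 3], 6) (called at line 18).
First divergence: at position 4 the run shows 'hit index None' where the working version logs 'hit index 3'.
Intended log window:
  2: update_gauge: 7 entries, threshold 6
  3: map_offsets: 7 entries, threshold 6
  4: hit index 3
  5: checkpoint: 18
Execution walk:
  map_offsets([11, 5, 9, 6, 12, 3, 3], 6) -> None  [called from update_gauge, line 9]
Origin of each log line:
  1 — main, line 17
  2 — update_gauge, line 8
  3 — map_offsets, line 2
  4 — update_gauge, line 10
A correct fix: line 4: replace `cells[span] == span` with `cells[span] == bound`.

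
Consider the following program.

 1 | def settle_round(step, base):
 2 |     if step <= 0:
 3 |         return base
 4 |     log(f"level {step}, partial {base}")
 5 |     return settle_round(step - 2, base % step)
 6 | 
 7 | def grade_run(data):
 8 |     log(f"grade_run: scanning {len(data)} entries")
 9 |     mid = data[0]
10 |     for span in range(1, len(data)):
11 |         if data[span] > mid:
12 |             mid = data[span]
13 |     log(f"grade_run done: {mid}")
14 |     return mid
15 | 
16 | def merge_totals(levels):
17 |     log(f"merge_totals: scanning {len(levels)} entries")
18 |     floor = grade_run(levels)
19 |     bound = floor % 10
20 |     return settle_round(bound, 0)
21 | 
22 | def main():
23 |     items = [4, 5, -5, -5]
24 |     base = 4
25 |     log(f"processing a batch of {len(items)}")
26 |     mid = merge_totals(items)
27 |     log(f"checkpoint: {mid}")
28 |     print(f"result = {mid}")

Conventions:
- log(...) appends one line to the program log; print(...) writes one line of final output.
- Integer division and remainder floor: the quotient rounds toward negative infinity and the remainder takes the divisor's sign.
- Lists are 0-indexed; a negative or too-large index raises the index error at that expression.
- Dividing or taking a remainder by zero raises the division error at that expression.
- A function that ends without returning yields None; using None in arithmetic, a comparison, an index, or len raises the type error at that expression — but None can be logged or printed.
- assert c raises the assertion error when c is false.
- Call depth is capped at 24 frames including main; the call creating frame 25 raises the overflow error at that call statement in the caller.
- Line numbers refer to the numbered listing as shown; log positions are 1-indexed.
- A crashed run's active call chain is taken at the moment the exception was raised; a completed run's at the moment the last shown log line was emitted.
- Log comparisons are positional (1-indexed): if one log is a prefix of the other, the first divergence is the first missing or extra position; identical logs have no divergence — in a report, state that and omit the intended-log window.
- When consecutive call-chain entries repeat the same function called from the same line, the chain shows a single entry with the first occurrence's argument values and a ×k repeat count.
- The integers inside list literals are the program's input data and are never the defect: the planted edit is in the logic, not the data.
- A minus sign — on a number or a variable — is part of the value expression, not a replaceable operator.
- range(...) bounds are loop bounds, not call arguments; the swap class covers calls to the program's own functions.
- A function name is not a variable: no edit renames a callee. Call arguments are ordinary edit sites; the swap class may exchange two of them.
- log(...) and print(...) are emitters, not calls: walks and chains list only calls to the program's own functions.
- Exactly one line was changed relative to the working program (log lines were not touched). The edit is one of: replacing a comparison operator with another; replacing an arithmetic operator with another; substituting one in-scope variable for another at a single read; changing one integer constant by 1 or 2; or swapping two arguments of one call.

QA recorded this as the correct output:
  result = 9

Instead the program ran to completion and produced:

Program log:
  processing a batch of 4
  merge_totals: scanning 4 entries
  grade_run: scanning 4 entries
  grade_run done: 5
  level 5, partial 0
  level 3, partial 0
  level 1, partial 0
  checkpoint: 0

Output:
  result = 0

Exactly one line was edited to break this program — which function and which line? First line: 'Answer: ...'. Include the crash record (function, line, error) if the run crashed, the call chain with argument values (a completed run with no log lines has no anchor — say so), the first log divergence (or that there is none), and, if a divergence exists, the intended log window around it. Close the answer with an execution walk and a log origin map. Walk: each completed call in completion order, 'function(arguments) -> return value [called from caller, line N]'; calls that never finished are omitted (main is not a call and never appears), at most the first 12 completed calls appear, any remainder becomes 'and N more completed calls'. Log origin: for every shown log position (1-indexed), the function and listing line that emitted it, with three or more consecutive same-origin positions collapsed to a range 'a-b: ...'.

Answer: the defect is in settle_round at line 5.
Key fact: Position 6 is the first bad log line: 'level 3, partial 0' should read 'level 3, partial 5'.
Call chain: main.
First divergence: position 6; shown 'level 3, partial 0' vs intended 'level 3, partial 5'.
Intended log window:
  4: grade_run done: 5
  5: level 5, partial 0
  6: level 3, partial 5
  7: level 1, partial 8
Execution walk:
  grade_run([4, 5, -5, -5]) -> 5  [called from merge_totals, line 18]
  settle_round(-1, 0) -> 0  [called from settle_round, line 5]
  settle_round(1, 0) -> 0  [called from settle_round, line 5]
  settle_round(3, 0) -> 0  [called from settle_round, line 5]
  settle_round(5, 0) -> 0  [called from merge_totals, line 20]
  merge_totals([4, 5, -5, -5]) -> 0  [called from main, line 26]
Log origin:
  1: emitted by main (line 25)
  2: emitted by merge_totals (line 17)
  3: emitted by grade_run (line 8)
  4: emitted by grade_run (line 13)
  5-7: emitted by settle_round (line 4)
  8: emitted by main (line 27)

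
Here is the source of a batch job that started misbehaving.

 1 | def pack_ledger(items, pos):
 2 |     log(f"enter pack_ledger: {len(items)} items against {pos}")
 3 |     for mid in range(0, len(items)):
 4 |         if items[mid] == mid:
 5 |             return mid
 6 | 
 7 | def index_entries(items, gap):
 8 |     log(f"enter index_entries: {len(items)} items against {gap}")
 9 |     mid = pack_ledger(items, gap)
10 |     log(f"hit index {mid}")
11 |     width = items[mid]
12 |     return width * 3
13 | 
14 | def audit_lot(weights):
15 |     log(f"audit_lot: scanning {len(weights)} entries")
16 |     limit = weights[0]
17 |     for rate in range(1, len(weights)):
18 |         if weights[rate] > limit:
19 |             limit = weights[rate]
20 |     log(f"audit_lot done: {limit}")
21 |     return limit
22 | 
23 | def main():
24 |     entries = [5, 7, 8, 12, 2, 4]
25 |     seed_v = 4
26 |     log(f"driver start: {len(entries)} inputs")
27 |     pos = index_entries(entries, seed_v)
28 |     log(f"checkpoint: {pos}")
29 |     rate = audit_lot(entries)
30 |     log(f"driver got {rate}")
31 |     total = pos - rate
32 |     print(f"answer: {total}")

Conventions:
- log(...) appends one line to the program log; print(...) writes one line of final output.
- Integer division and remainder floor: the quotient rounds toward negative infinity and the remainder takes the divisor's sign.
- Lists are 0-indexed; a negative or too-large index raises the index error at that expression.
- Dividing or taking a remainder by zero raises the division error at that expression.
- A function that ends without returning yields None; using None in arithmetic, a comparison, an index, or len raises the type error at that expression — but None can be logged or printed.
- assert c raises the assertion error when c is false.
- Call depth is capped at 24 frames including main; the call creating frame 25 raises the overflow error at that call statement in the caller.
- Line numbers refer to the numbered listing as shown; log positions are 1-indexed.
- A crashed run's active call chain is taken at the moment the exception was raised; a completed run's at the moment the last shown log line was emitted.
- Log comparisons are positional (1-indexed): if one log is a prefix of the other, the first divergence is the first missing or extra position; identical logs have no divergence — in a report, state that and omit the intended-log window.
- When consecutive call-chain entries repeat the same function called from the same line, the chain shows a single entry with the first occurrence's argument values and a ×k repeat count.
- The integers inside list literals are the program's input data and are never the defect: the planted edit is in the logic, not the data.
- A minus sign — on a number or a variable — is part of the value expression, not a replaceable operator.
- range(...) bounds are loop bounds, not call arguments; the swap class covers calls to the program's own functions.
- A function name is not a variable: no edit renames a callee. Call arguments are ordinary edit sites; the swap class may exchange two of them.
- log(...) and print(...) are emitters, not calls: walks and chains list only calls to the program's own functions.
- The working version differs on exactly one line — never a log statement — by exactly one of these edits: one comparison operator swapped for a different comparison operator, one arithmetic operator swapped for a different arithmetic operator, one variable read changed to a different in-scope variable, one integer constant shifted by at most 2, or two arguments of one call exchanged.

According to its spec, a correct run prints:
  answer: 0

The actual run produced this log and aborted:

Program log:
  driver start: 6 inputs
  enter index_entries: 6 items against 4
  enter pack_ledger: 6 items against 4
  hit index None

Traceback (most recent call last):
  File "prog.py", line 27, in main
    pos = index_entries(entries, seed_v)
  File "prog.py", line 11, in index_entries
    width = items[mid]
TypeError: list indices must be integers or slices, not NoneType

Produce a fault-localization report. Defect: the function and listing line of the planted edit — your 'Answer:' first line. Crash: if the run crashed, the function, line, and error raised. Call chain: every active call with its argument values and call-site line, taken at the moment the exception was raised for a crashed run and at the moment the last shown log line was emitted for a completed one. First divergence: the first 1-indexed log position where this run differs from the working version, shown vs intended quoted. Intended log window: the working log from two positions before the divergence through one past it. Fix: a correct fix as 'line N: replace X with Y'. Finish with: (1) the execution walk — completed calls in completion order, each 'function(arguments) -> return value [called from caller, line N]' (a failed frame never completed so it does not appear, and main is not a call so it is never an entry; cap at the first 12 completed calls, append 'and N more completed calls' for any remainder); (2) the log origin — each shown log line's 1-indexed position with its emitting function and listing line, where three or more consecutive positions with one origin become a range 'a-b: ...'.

Answer: the defect is in pack_ledger at line 4.
Key fact: The earliest visible damage is log position 4 — 'hit index None' rather than the intended 'hit index 5'.
Crash: index_entries, line 11, TypeError.
Call chain: main -> index_entries([5, 7, 8, 12, 2, 4], 4) (called at line 27).
First divergence: position 4 — the shown line 'hit index None' should read 'hit index 5'.
Intended log window:
  2: enter index_entries: 6 items against 4
  3: enter pack_ledger: 6 items against 4
  4: hit index 5
  5: checkpoint: 12
Execution walk:
  pack_ledger([5, 7, 8, 12, 2, 4], 4) -> None  [called from index_entries, line 9]
Log line origins:
  1: logged in main at line 26
  2: logged in index_entries at line 8
  3: logged in pack_ledger at line 2
  4: logged in index_entries at line 10
A correct fix: line 4: replace `items[mid] == mid` with `items[mid] == pos`.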